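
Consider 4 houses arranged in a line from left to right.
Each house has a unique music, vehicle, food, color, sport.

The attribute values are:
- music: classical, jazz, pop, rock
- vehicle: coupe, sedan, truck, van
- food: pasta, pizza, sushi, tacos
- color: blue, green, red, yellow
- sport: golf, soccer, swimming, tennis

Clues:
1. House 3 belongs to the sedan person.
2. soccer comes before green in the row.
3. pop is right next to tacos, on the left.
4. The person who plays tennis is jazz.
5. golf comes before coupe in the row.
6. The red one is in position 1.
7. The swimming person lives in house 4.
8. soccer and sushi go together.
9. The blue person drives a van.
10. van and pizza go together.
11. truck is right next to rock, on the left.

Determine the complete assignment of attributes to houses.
Solution:

House | Music | Vehicle | Food | Color | Sport
----------------------------------------------
  1   | jazz | truck | pasta | red | tennis
  2   | rock | van | pizza | blue | golf
  3   | pop | sedan | sushi | yellow | soccer
  4   | classical | coupe | tacos | green | swimming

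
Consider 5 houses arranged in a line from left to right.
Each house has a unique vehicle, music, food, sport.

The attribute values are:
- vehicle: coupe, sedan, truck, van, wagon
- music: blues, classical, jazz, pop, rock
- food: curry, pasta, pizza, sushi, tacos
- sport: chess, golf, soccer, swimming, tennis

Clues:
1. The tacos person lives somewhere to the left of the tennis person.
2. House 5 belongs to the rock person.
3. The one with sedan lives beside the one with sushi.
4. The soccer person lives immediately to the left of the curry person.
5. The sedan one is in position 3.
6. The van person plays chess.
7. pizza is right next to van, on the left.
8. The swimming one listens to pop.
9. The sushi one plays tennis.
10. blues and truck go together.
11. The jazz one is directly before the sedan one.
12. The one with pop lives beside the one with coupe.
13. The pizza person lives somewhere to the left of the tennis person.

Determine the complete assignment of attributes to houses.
Solution:

House | Vehicle | Music | Food | Sport
--------------------------------------
  1   | truck | blues | pizza | soccer
  2   | van | jazz | curry | chess
  3   | sedan | pop | tacos | swimming
  4   | coupe | classical | sushi | tennis
  5   | wagon | rock | pasta | golf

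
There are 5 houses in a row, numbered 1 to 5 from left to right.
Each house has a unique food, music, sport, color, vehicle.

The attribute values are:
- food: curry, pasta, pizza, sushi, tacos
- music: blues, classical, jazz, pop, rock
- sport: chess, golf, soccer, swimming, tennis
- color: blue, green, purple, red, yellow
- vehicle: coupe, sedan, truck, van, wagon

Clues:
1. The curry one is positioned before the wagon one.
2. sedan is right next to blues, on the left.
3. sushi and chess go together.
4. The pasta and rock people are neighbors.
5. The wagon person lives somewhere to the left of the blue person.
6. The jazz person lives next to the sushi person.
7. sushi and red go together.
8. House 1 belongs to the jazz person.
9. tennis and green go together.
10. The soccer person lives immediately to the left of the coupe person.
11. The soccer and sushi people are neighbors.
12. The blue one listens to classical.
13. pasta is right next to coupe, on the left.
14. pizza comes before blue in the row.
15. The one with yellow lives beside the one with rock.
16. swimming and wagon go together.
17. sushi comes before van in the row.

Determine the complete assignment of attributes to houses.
Solution:

House | Food | Music | Sport | Color | Vehicle
----------------------------------------------
  1   | pasta | jazz | soccer | yellow | truck
  2   | sushi | rock | chess | red | coupe
  3   | curry | pop | tennis | green | sedan
  4   | pizza | blues | swimming | purple | wagon
  5   | tacos | classical | golf | blue | van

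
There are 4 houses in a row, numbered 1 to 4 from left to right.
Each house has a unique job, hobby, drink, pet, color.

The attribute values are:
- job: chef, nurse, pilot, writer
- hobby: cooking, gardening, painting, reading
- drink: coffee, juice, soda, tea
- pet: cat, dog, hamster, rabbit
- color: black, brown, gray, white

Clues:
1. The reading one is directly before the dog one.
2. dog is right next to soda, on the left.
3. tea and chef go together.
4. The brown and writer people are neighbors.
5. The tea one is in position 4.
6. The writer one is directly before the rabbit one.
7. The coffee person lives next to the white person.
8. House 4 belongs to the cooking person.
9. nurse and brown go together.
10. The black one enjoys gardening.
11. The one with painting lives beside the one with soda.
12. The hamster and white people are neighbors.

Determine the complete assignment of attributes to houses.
Solution:

House | Job | Hobby | Drink | Pet | Color
-----------------------------------------
  1   | nurse | reading | coffee | hamster | brown
  2   | writer | painting | juice | dog | white
  3   | pilot | gardening | soda | rabbit | black
  4   | chef | cooking | tea | cat | gray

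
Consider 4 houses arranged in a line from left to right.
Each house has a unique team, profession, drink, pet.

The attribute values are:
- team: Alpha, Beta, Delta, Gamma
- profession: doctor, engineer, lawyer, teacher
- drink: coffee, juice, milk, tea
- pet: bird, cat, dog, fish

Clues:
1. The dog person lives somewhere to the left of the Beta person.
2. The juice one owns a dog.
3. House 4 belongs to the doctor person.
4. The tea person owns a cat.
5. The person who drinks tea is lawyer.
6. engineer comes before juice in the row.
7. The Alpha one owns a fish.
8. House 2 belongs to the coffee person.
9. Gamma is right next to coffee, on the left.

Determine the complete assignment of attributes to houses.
Solution:

House | Team | Profession | Drink | Pet
---------------------------------------
  1   | Gamma | lawyer | tea | cat
  2   | Alpha | engineer | coffee | fish
  3   | Delta | teacher | juice | dog
  4   | Beta | doctor | milk | bird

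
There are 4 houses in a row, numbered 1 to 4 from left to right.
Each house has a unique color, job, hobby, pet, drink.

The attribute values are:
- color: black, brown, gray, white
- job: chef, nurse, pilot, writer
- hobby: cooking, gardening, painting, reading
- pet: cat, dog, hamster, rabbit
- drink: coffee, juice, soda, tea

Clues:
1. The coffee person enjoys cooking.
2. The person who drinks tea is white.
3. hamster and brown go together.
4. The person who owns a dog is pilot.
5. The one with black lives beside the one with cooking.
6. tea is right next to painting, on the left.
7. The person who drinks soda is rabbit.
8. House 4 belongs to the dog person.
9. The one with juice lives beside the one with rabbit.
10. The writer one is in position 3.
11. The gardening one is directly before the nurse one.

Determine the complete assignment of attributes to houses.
Solution:

House | Color | Job | Hobby | Pet | Drink
-----------------------------------------
  1   | white | chef | gardening | cat | tea
  2   | brown | nurse | painting | hamster | juice
  3   | black | writer | reading | rabbit | soda
  4   | gray | pilot | cooking | dog | coffee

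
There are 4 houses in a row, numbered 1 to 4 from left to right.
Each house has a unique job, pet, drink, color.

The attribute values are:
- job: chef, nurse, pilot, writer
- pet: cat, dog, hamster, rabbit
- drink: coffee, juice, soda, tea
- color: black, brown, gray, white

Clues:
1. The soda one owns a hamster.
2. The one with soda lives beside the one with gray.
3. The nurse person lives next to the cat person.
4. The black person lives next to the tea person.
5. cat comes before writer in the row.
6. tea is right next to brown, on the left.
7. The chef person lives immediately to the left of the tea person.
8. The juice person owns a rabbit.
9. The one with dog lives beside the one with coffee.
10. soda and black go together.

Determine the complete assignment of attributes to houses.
Solution:

House | Job | Pet | Drink | Color
---------------------------------
  1   | chef | hamster | soda | black
  2   | nurse | dog | tea | gray
  3   | pilot | cat | coffee | brown
  4   | writer | rabbit | juice | white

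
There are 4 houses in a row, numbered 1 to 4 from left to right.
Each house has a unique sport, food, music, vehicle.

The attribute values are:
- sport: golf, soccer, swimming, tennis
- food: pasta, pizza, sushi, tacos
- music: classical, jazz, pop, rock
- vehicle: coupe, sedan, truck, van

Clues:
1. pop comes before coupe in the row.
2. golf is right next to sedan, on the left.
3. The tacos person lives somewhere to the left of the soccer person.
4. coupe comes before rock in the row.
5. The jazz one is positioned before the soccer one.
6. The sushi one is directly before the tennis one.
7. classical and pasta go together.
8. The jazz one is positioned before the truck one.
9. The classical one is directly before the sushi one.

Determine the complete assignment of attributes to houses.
Solution:

House | Sport | Food | Music | Vehicle
--------------------------------------
  1   | golf | pasta | classical | van
  2   | swimming | sushi | pop | sedan
  3   | tennis | tacos | jazz | coupe
  4   | soccer | pizza | rock | truck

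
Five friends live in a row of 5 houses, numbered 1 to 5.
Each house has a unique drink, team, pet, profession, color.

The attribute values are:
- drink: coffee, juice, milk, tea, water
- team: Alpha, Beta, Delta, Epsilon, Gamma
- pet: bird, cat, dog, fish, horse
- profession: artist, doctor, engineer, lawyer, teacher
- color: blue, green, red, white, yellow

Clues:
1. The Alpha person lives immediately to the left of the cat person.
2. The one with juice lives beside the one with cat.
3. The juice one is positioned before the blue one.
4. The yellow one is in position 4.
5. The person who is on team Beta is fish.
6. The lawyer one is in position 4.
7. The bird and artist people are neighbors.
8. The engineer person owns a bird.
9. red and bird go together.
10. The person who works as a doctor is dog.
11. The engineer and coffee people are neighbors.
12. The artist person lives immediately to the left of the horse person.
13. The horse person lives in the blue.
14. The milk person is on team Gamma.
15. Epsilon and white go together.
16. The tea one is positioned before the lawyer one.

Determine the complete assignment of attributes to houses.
Solution:

House | Drink | Team | Pet | Profession | Color
-----------------------------------------------
  1   | juice | Alpha | bird | engineer | red
  2   | coffee | Epsilon | cat | artist | white
  3   | tea | Delta | horse | teacher | blue
  4   | water | Beta | fish | lawyer | yellow
  5   | milk | Gamma | dog | doctor | green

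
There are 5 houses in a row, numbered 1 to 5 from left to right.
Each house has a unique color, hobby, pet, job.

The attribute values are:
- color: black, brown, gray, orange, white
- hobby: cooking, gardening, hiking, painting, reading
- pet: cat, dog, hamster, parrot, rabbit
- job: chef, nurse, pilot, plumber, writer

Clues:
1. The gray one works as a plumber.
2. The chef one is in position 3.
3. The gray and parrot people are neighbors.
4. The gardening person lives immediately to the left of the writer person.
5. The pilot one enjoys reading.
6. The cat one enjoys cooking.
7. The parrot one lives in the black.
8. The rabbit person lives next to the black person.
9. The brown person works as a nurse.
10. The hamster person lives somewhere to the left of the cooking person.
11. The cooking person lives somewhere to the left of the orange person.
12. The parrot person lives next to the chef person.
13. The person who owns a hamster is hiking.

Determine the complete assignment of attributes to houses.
Solution:

House | Color | Hobby | Pet | Job
---------------------------------
  1   | gray | gardening | rabbit | plumber
  2   | black | painting | parrot | writer
  3   | white | hiking | hamster | chef
  4   | brown | cooking | cat | nurse
  5   | orange | reading | dog | pilot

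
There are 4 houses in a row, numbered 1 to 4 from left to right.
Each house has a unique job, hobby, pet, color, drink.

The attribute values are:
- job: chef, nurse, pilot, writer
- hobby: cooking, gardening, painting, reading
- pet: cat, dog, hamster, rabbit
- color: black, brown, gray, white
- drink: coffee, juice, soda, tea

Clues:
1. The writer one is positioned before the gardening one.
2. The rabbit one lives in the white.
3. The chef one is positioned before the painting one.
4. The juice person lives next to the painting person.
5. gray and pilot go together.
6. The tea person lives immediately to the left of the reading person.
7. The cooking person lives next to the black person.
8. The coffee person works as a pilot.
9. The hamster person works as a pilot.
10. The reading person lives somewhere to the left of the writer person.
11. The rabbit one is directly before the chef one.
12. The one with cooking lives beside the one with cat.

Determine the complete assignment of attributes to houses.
Solution:

House | Job | Hobby | Pet | Color | Drink
-----------------------------------------
  1   | nurse | cooking | rabbit | white | tea
  2   | chef | reading | cat | black | juice
  3   | writer | painting | dog | brown | soda
  4   | pilot | gardening | hamster | gray | coffee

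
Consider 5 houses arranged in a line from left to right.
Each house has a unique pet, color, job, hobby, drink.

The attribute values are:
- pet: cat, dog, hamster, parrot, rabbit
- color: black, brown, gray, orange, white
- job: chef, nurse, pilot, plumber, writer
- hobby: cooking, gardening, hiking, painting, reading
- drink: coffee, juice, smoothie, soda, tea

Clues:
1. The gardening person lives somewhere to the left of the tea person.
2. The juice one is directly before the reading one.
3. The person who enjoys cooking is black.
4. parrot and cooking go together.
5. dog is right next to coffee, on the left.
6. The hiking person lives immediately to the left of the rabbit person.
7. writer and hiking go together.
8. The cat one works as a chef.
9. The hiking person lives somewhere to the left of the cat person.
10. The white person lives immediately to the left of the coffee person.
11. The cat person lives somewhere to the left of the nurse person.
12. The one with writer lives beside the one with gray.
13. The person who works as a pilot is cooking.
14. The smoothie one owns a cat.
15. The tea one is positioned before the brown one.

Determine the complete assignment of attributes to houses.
Solution:

House | Pet | Color | Job | Hobby | Drink
-----------------------------------------
  1   | dog | white | writer | hiking | juice
  2   | rabbit | gray | plumber | reading | coffee
  3   | cat | orange | chef | gardening | smoothie
  4   | parrot | black | pilot | cooking | tea
  5   | hamster | brown | nurse | painting | soda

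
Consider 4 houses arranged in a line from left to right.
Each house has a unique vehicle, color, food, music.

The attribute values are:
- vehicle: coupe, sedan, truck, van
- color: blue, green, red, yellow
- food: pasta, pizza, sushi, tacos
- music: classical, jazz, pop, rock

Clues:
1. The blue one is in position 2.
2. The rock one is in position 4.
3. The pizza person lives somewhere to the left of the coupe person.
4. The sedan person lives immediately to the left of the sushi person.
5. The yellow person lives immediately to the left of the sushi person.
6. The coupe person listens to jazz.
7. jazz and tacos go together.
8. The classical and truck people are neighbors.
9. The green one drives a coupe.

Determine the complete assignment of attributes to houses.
Solution:

House | Vehicle | Color | Food | Music
--------------------------------------
  1   | sedan | yellow | pizza | classical
  2   | truck | blue | sushi | pop
  3   | coupe | green | tacos | jazz
  4   | van | red | pasta | rock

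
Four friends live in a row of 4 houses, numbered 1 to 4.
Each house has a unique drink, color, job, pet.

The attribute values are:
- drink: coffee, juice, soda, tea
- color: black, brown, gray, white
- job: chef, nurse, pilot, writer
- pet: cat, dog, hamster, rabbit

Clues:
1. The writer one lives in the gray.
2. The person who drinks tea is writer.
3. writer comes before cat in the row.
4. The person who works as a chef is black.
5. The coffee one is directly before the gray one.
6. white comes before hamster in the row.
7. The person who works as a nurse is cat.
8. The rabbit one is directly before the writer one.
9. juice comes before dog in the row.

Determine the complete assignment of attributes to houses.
Solution:

House | Drink | Color | Job | Pet
---------------------------------
  1   | coffee | white | pilot | rabbit
  2   | tea | gray | writer | hamster
  3   | juice | brown | nurse | cat
  4   | soda | black | chef | dog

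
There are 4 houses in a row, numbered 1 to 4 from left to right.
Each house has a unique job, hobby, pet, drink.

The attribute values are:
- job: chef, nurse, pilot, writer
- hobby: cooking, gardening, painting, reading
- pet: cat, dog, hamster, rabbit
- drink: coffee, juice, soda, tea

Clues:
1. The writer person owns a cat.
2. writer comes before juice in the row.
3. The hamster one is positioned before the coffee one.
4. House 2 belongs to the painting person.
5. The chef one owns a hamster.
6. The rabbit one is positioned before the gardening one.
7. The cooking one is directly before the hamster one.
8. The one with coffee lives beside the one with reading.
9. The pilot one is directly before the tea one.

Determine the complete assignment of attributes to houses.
Solution:

House | Job | Hobby | Pet | Drink
---------------------------------
  1   | pilot | cooking | rabbit | soda
  2   | chef | painting | hamster | tea
  3   | writer | gardening | cat | coffee
  4   | nurse | reading | dog | juice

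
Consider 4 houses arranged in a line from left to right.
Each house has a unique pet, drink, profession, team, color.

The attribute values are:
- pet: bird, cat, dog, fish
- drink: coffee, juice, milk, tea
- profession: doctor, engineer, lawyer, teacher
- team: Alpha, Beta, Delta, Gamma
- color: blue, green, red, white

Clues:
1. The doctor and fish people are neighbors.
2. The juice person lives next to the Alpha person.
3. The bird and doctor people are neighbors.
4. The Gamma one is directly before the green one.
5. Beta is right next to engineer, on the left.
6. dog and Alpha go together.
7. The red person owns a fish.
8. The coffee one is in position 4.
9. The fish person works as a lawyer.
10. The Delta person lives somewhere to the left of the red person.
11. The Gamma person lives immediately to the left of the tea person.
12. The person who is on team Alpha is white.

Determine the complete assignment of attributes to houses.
Solution:

House | Pet | Drink | Profession | Team | Color
-----------------------------------------------
  1   | bird | milk | teacher | Gamma | blue
  2   | cat | tea | doctor | Delta | green
  3   | fish | juice | lawyer | Beta | red
  4   | dog | coffee | engineer | Alpha | white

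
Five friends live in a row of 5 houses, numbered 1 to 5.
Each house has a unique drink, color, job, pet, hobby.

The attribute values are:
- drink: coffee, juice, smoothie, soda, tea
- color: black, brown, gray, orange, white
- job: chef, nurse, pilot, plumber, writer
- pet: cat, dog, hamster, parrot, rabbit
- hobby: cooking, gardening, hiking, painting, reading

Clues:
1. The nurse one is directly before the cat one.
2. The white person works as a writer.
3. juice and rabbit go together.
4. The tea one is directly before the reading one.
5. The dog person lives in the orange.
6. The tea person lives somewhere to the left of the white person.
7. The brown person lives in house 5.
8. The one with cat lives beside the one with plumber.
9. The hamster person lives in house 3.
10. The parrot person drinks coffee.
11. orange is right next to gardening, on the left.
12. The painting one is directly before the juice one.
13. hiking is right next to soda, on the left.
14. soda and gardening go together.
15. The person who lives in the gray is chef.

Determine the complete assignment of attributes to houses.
Solution:

House | Drink | Color | Job | Pet | Hobby
-----------------------------------------
  1   | smoothie | orange | nurse | dog | hiking
  2   | soda | gray | chef | cat | gardening
  3   | tea | black | plumber | hamster | painting
  4   | juice | white | writer | rabbit | reading
  5   | coffee | brown | pilot | parrot | cooking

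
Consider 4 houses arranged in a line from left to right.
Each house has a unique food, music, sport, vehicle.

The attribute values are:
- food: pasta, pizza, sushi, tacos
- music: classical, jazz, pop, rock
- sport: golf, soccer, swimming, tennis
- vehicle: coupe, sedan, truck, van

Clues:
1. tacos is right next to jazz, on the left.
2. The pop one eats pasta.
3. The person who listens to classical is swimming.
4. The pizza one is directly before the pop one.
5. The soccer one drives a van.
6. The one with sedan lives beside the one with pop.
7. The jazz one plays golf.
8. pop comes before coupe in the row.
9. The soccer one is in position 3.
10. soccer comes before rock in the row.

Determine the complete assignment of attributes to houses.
Solution:

House | Food | Music | Sport | Vehicle
--------------------------------------
  1   | tacos | classical | swimming | truck
  2   | pizza | jazz | golf | sedan
  3   | pasta | pop | soccer | van
  4   | sushi | rock | tennis | coupe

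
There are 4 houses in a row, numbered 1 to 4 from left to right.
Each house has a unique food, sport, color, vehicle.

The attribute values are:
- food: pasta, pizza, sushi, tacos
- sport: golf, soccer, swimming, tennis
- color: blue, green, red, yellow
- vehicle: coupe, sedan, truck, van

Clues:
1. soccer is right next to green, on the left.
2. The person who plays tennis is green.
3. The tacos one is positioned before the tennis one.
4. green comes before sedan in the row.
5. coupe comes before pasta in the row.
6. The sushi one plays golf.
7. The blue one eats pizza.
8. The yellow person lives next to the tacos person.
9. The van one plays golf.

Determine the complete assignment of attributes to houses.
Solution:

House | Food | Sport | Color | Vehicle
--------------------------------------
  1   | sushi | golf | yellow | van
  2   | tacos | soccer | red | coupe
  3   | pasta | tennis | green | truck
  4   | pizza | swimming | blue | sedan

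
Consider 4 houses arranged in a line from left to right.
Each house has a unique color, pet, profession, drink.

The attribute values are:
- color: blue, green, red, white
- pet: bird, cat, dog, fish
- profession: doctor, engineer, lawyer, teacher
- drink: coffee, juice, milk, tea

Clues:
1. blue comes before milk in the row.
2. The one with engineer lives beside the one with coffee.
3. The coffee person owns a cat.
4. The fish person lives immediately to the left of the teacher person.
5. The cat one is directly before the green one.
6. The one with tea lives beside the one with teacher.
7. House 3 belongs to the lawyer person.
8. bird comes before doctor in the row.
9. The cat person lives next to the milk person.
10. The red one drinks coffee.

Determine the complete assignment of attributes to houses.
Solution:

House | Color | Pet | Profession | Drink
----------------------------------------
  1   | blue | fish | engineer | tea
  2   | red | cat | teacher | coffee
  3   | green | bird | lawyer | milk
  4   | white | dog | doctor | juice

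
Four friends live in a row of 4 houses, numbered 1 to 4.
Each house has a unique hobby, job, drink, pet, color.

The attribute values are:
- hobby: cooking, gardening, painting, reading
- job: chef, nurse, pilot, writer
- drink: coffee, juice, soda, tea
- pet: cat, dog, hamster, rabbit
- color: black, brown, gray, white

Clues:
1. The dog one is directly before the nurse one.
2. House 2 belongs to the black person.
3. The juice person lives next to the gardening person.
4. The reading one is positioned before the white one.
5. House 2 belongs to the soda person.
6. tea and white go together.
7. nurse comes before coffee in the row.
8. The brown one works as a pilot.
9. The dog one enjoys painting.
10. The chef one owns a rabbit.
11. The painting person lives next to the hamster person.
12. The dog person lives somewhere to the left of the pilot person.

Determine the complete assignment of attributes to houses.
Solution:

House | Hobby | Job | Drink | Pet | Color
-----------------------------------------
  1   | painting | writer | juice | dog | gray
  2   | gardening | nurse | soda | hamster | black
  3   | reading | pilot | coffee | cat | brown
  4   | cooking | chef | tea | rabbit | white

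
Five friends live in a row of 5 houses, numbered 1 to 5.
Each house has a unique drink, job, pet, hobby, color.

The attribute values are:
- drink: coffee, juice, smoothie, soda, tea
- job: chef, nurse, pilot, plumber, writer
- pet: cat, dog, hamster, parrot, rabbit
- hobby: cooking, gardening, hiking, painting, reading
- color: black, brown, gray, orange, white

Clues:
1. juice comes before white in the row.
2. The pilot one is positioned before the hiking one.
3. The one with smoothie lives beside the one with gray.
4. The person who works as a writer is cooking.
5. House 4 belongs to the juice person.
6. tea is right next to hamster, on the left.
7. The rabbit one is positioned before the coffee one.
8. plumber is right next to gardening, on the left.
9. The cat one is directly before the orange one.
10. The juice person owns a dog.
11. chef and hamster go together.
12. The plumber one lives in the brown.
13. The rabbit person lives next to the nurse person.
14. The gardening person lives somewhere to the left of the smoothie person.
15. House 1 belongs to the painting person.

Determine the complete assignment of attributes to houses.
Solution:

House | Drink | Job | Pet | Hobby | Color
-----------------------------------------
  1   | tea | plumber | cat | painting | brown
  2   | soda | chef | hamster | gardening | orange
  3   | smoothie | pilot | rabbit | reading | black
  4   | juice | nurse | dog | hiking | gray
  5   | coffee | writer | parrot | cooking | white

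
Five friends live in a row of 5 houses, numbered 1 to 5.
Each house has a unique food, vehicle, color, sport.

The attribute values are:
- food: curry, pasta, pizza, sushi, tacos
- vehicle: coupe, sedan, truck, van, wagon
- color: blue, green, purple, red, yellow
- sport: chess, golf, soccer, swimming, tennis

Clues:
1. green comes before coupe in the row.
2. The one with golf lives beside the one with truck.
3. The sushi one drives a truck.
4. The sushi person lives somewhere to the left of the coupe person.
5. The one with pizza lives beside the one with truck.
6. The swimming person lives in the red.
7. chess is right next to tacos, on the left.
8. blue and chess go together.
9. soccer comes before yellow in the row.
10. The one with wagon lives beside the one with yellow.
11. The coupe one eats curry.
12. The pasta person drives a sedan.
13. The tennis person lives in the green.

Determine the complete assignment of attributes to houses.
Solution:

House | Food | Vehicle | Color | Sport
--------------------------------------
  1   | pasta | sedan | blue | chess
  2   | tacos | wagon | purple | soccer
  3   | pizza | van | yellow | golf
  4   | sushi | truck | green | tennis
  5   | curry | coupe | red | swimming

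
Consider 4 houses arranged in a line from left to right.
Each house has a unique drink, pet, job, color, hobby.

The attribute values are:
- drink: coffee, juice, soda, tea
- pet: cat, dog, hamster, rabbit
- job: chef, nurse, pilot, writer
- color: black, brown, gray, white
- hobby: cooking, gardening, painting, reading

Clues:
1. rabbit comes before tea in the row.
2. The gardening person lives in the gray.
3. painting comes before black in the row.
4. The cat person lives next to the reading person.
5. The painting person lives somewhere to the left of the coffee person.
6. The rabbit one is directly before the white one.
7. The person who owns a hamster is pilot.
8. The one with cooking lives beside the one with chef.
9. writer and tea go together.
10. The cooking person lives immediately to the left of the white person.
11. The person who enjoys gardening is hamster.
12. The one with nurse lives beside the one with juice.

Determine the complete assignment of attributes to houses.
Solution:

House | Drink | Pet | Job | Color | Hobby
-----------------------------------------
  1   | soda | rabbit | nurse | brown | cooking
  2   | juice | cat | chef | white | painting
  3   | tea | dog | writer | black | reading
  4   | coffee | hamster | pilot | gray | gardening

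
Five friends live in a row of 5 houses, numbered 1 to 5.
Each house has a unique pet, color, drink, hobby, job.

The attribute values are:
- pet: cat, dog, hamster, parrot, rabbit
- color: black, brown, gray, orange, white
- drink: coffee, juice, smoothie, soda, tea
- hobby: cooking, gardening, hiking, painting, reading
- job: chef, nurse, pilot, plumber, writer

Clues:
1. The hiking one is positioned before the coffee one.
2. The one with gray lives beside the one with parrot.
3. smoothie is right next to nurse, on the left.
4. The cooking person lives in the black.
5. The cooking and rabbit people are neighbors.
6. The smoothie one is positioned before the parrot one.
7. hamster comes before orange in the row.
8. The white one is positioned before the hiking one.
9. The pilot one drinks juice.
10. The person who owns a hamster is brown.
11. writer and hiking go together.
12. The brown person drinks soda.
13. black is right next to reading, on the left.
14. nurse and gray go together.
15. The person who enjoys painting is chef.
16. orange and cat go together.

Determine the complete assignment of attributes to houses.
Solution:

House | Pet | Color | Drink | Hobby | Job
-----------------------------------------
  1   | dog | black | smoothie | cooking | plumber
  2   | rabbit | gray | tea | reading | nurse
  3   | parrot | white | juice | gardening | pilot
  4   | hamster | brown | soda | hiking | writer
  5   | cat | orange | coffee | painting | chef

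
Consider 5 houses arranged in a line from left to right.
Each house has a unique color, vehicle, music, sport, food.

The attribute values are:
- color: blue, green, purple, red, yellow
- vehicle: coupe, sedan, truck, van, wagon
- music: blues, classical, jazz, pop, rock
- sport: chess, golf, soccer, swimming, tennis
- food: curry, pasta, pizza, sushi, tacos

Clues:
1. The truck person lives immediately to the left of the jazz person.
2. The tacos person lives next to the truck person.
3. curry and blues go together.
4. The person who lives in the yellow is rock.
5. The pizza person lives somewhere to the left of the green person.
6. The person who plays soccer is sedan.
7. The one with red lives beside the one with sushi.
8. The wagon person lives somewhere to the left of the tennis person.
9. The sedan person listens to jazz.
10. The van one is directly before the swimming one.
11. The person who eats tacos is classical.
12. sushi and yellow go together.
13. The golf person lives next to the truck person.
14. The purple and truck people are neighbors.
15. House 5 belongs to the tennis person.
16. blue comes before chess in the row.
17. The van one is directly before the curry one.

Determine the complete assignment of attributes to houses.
Solution:

House | Color | Vehicle | Music | Sport | Food
----------------------------------------------
  1   | purple | van | classical | golf | tacos
  2   | blue | truck | blues | swimming | curry
  3   | red | sedan | jazz | soccer | pizza
  4   | yellow | wagon | rock | chess | sushi
  5   | green | coupe | pop | tennis | pasta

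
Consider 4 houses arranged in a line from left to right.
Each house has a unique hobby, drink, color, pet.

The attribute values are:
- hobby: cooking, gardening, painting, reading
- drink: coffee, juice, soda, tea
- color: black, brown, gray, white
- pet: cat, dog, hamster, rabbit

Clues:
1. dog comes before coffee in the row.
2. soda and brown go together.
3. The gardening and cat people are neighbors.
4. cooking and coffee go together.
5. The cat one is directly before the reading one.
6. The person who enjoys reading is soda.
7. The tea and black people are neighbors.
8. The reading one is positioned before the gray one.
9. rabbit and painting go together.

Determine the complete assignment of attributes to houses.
Solution:

House | Hobby | Drink | Color | Pet
-----------------------------------
  1   | gardening | tea | white | dog
  2   | cooking | coffee | black | cat
  3   | reading | soda | brown | hamster
  4   | painting | juice | gray | rabbit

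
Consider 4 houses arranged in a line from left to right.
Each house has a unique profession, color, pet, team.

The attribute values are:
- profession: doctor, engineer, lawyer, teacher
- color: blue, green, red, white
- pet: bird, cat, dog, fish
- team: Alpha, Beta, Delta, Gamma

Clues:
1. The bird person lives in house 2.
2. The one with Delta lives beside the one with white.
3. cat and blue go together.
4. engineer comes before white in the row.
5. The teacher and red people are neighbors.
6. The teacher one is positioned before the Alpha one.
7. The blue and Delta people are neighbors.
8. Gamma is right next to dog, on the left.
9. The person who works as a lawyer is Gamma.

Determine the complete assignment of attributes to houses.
Solution:

House | Profession | Color | Pet | Team
---------------------------------------
  1   | teacher | blue | cat | Beta
  2   | engineer | red | bird | Delta
  3   | lawyer | white | fish | Gamma
  4   | doctor | green | dog | Alpha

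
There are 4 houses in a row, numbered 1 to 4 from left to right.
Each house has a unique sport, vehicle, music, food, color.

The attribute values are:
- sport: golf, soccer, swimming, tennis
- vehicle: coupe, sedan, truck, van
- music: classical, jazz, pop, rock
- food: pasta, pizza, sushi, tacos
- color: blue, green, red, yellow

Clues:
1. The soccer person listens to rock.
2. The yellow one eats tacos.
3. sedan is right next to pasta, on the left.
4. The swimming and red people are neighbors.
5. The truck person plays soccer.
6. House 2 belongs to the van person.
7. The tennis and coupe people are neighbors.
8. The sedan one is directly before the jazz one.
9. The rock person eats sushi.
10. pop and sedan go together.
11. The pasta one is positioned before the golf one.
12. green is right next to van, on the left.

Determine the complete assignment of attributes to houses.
Solution:

House | Sport | Vehicle | Music | Food | Color
----------------------------------------------
  1   | swimming | sedan | pop | pizza | green
  2   | tennis | van | jazz | pasta | red
  3   | golf | coupe | classical | tacos | yellow
  4   | soccer | truck | rock | sushi | blue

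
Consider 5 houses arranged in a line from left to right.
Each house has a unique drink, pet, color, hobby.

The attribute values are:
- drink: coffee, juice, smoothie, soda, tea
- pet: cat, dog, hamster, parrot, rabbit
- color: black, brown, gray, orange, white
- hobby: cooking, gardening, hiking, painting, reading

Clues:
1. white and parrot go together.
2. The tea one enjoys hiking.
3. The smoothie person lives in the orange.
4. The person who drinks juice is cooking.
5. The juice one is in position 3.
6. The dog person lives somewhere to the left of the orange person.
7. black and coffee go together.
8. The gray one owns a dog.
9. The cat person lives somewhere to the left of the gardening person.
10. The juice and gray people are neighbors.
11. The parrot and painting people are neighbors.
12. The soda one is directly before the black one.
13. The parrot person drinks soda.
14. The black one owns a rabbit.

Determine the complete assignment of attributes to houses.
Solution:

House | Drink | Pet | Color | Hobby
-----------------------------------
  1   | soda | parrot | white | reading
  2   | coffee | rabbit | black | painting
  3   | juice | cat | brown | cooking
  4   | tea | dog | gray | hiking
  5   | smoothie | hamster | orange | gardening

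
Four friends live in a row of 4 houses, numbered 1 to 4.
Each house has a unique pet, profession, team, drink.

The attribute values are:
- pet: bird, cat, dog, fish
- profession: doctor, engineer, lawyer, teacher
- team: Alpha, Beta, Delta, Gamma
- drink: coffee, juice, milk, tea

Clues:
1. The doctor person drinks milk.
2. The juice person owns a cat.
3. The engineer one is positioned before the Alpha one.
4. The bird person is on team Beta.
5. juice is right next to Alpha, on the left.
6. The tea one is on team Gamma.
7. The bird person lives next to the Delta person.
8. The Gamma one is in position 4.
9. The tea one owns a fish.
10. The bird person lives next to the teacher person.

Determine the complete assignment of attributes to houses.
Solution:

House | Pet | Profession | Team | Drink
---------------------------------------
  1   | bird | engineer | Beta | coffee
  2   | cat | teacher | Delta | juice
  3   | dog | doctor | Alpha | milk
  4   | fish | lawyer | Gamma | tea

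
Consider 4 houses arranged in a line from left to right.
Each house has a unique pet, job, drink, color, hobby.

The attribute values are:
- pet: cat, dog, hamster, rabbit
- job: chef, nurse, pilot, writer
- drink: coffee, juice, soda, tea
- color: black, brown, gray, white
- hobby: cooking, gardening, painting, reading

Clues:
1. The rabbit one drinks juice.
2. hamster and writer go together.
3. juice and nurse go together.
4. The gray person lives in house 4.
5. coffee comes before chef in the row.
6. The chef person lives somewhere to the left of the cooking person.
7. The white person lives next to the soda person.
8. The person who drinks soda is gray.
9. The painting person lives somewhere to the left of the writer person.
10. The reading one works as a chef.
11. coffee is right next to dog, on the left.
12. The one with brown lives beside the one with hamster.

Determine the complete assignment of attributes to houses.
Solution:

House | Pet | Job | Drink | Color | Hobby
-----------------------------------------
  1   | rabbit | nurse | juice | brown | painting
  2   | hamster | writer | coffee | black | gardening
  3   | dog | chef | tea | white | reading
  4   | cat | pilot | soda | gray | cooking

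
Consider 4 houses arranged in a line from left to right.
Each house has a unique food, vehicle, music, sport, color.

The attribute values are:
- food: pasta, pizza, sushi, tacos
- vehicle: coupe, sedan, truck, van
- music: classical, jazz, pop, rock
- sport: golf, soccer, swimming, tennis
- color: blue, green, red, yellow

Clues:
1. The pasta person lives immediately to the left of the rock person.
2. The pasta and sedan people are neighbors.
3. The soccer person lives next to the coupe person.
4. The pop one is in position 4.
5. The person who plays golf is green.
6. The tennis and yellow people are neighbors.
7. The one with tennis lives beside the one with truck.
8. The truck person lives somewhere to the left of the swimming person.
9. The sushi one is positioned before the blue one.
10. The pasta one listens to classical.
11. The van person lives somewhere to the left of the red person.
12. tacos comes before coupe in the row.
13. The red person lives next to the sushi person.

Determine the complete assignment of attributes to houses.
Solution:

House | Food | Vehicle | Music | Sport | Color
----------------------------------------------
  1   | pasta | van | classical | golf | green
  2   | tacos | sedan | rock | tennis | red
  3   | sushi | truck | jazz | soccer | yellow
  4   | pizza | coupe | pop | swimming | blue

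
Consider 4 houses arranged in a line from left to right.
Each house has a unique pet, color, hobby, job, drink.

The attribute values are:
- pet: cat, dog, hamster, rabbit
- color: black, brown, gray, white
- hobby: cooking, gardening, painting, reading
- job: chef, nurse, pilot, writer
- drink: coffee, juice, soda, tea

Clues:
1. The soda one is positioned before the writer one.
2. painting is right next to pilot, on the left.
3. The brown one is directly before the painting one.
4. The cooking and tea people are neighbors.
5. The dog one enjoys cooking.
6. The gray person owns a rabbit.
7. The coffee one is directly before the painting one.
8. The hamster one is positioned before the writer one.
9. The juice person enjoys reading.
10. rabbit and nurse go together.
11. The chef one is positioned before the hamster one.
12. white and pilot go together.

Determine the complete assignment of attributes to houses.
Solution:

House | Pet | Color | Hobby | Job | Drink
-----------------------------------------
  1   | dog | brown | cooking | chef | coffee
  2   | rabbit | gray | painting | nurse | tea
  3   | hamster | white | gardening | pilot | soda
  4   | cat | black | reading | writer | juice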